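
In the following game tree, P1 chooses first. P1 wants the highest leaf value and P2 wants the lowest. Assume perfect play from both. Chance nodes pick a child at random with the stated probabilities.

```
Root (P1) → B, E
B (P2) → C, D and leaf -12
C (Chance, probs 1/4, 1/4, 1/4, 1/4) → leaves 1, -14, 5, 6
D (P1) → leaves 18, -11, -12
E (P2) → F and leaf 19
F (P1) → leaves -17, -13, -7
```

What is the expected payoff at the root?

C (Chance): 1/4·1 + 1/4·-14 + 1/4·5 + 1/4·6 = -0.5
D (P1): max(18, -11, -12) = 18
B (P2): min(-0.5, 18, -12) = -12
F (P1): max(-17, -13, -7) = -7
E (P2): min(-7, 19) = -7
Root (P1): max(-12, -7) = -7

-7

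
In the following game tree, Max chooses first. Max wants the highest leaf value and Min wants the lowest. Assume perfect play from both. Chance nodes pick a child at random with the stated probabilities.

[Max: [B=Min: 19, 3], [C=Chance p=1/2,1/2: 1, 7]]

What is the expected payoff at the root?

B (Min): min(19, 3) = 3
C (Chance): 1/2·1 + 1/2·7 = 4
Root (Max): max(3, 4) = 4

4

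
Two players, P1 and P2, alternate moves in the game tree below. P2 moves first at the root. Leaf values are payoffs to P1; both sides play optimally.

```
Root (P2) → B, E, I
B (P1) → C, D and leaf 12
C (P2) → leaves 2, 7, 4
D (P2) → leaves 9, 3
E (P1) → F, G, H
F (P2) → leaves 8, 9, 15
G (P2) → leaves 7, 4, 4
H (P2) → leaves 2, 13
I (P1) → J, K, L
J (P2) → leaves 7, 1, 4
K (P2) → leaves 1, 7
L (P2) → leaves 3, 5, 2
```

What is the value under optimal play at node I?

2

J: min(7, 1, 4) = 1
K: min(1, 7) = 1
L: min(3, 5, 2) = 2
I: max(1, 1, 2) = 2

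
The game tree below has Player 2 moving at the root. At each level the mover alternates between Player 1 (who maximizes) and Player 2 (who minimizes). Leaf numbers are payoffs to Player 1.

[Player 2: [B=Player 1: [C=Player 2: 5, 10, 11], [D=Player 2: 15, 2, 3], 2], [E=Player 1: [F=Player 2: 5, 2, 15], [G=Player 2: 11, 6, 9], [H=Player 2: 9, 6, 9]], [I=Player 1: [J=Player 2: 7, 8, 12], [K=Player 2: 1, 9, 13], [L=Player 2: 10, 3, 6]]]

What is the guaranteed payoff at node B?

C: min(5, 10, 11) = 5
D: min(15, 2, 3) = 2
B: max(5, 2, 2) = 5

5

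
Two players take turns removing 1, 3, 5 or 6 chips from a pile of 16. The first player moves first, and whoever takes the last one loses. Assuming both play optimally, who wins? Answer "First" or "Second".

Second

Positions where the player to move wins (W) vs loses (L):
i:   0  1  2  3  4  5  6  7  8  9 10 11 12 13 14 15 16
     W  L  W  L  W  L  W  W  W  W  W  W  L  W  L  W  L
Position 16 is L, so the second player wins.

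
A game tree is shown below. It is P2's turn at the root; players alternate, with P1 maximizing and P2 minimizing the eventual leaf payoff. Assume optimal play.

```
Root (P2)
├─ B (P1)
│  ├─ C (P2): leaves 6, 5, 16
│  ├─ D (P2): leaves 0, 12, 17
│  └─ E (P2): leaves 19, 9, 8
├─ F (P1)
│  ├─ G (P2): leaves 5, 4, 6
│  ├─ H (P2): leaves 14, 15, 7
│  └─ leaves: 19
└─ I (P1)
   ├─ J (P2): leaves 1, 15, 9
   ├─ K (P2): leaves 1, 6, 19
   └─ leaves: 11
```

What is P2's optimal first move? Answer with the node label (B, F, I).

C (P2): min(6, 5, 16) = 5
D (P2): min(0, 12, 17) = 0
E (P2): min(19, 9, 8) = 8
B (P1): max(5, 0, 8) = 8
G (P2): min(5, 4, 6) = 4
H (P2): min(14, 15, 7) = 7
F (P1): max(4, 7, 19) = 19
J (P2): min(1, 15, 9) = 1
K (P2): min(1, 6, 19) = 1
I (P1): max(1, 1, 11) = 11
Root (P2): min(8, 19, 11) = 8
P2 picks the child with the lowest value: B (value 8).

B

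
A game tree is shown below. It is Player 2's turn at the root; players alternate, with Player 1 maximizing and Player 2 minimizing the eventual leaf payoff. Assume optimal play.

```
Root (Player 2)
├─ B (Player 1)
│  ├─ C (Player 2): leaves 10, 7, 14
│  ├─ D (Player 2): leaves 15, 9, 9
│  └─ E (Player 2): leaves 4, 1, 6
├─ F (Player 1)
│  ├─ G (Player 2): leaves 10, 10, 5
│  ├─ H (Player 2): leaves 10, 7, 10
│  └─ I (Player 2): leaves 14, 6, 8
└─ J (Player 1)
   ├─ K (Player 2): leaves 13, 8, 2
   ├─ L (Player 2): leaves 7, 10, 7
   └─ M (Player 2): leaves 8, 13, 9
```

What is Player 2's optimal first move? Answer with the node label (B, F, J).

C (Player 2): min(10, 7, 14) = 7
D (Player 2): min(15, 9, 9) = 9
E (Player 2): min(4, 1, 6) = 1
B (Player 1): max(7, 9, 1) = 9
G (Player 2): min(10, 10, 5) = 5
H (Player 2): min(10, 7, 10) = 7
I (Player 2): min(14, 6, 8) = 6
F (Player 1): max(5, 7, 6) = 7
K (Player 2): min(13, 8, 2) = 2
L (Player 2): min(7, 10, 7) = 7
M (Player 2): min(8, 13, 9) = 8
J (Player 1): max(2, 7, 8) = 8
Root (Player 2): min(9, 7, 8) = 7
Player 2 picks the child with the lowest value: F (value 7).

F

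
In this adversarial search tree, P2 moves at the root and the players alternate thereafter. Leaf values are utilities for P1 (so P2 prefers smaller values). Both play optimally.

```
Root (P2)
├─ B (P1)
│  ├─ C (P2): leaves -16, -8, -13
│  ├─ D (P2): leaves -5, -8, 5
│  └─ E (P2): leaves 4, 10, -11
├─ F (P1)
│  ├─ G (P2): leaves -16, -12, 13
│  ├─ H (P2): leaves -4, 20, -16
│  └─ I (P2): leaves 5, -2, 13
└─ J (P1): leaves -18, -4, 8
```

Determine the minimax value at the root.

C (P2): min(-16, -8, -13) = -16
D (P2): min(-5, -8, 5) = -8
E (P2): min(4, 10, -11) = -11
B (P1): max(-16, -8, -11) = -8
G (P2): min(-16, -12, 13) = -16
H (P2): min(-4, 20, -16) = -16
I (P2): min(5, -2, 13) = -2
F (P1): max(-16, -16, -2) = -2
J (P1): max(-18, -4, 8) = 8
Root (P2): min(-8, -2, 8) = -8

-8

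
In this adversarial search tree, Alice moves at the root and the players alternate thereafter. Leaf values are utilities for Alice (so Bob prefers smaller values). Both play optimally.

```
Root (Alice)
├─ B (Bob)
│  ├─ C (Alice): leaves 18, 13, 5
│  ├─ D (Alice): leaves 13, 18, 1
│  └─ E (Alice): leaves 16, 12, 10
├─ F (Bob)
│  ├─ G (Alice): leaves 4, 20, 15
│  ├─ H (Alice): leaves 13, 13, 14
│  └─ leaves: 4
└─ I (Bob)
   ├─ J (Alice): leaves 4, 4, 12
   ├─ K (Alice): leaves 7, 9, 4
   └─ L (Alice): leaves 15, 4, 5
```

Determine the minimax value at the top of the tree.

16

C (Alice): max(18, 13, 5) = 18
D (Alice): max(13, 18, 1) = 18
E (Alice): max(16, 12, 10) = 16
B (Bob): min(18, 18, 16) = 16
G (Alice): max(4, 20, 15) = 20
H (Alice): max(13, 13, 14) = 14
F (Bob): min(20, 14, 4) = 4
J (Alice): max(4, 4, 12) = 12
K (Alice): max(7, 9, 4) = 9
L (Alice): max(15, 4, 5) = 15
I (Bob): min(12, 9, 15) = 9
Root (Alice): max(16, 4, 9) = 16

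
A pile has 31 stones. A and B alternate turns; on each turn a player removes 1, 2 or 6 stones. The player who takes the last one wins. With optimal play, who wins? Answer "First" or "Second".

Second

Positions where the player to move wins (W) vs loses (L):
i:   0  1  2  3  4  5  6  7  8  9 10 11 12 13 14 15 16 17 18 19 20 21 22 23 24 25 26 27 28 29 30 31
     L  W  W  L  W  W  W  L  W  W  L  W  W  W  L  W  W  L  W  W  W  L  W  W  L  W  W  W  L  W  W  L
Position 31 is L, so the second player wins.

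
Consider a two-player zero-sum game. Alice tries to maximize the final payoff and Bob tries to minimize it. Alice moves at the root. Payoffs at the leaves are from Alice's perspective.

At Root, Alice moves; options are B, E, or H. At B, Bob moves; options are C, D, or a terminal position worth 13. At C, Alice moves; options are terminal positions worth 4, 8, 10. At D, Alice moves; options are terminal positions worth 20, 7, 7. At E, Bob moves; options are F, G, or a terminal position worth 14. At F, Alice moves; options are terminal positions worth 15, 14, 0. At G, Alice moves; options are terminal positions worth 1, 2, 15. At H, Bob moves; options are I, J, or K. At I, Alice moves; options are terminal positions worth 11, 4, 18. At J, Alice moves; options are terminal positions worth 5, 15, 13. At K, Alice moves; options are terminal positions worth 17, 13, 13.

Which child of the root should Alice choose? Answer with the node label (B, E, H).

H

C (Alice): max(4, 8, 10) = 10
D (Alice): max(20, 7, 7) = 20
B (Bob): min(10, 20, 13) = 10
F (Alice): max(15, 14, 0) = 15
G (Alice): max(1, 2, 15) = 15
E (Bob): min(15, 15, 14) = 14
I (Alice): max(11, 4, 18) = 18
J (Alice): max(5, 15, 13) = 15
K (Alice): max(17, 13, 13) = 17
H (Bob): min(18, 15, 17) = 15
Root (Alice): max(10, 14, 15) = 15
Alice picks the child with the highest value: H (value 15).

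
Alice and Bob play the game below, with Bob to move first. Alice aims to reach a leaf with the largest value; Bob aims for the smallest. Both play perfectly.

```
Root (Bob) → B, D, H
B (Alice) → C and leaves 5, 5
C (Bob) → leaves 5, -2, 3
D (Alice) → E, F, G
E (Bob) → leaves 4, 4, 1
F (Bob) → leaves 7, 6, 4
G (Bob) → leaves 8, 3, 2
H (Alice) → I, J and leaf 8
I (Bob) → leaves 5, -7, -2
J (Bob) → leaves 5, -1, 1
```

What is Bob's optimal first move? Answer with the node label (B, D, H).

C (Bob): min(5, -2, 3) = -2
B (Alice): max(-2, 5, 5) = 5
E (Bob): min(4, 4, 1) = 1
F (Bob): min(7, 6, 4) = 4
G (Bob): min(8, 3, 2) = 2
D (Alice): max(1, 4, 2) = 4
I (Bob): min(5, -7, -2) = -7
J (Bob): min(5, -1, 1) = -1
H (Alice): max(-7, -1, 8) = 8
Root (Bob): min(5, 4, 8) = 4
Bob picks the child with the lowest value: D (value 4).

D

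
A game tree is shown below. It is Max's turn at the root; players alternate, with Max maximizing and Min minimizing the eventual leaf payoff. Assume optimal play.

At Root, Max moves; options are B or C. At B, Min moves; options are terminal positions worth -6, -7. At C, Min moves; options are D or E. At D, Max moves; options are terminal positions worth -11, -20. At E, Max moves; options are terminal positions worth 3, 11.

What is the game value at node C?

-11

D: max(-11, -20) = -11
E: max(3, 11) = 11
C: min(-11, 11) = -11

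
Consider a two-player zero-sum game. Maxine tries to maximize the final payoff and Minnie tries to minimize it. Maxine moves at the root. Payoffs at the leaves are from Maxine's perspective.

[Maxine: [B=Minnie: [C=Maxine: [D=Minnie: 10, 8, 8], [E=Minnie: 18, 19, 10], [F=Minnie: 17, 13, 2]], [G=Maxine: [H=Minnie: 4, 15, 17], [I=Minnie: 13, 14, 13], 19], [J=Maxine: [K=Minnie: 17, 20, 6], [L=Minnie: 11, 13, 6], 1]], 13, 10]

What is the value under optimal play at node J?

K: min(17, 20, 6) = 6
L: min(11, 13, 6) = 6
J: max(6, 6, 1) = 6

6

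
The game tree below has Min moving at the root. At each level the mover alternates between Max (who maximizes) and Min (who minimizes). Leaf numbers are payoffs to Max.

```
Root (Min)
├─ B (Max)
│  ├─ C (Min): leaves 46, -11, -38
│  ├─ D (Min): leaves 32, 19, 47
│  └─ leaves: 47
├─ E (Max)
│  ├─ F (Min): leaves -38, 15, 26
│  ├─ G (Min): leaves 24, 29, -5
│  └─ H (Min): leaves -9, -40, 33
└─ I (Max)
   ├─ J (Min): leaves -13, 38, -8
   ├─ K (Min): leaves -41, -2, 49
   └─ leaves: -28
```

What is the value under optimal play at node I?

J: min(-13, 38, -8) = -13
K: min(-41, -2, 49) = -41
I: max(-13, -41, -28) = -13

-13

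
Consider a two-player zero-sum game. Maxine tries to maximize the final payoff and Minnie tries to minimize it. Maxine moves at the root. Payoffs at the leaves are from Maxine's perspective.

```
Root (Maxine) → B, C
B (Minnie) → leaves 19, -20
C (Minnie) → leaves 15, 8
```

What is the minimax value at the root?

8

B (Minnie): min(19, -20) = -20
C (Minnie): min(15, 8) = 8
Root (Maxine): max(-20, 8) = 8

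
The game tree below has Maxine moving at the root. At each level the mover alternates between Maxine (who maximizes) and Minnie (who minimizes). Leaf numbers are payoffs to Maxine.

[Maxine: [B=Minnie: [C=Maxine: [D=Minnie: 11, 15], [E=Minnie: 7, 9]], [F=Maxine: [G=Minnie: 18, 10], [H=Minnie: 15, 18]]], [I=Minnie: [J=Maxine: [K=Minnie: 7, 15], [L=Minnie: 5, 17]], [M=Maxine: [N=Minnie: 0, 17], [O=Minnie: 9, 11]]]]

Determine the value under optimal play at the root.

D (Minnie): min(11, 15) = 11
E (Minnie): min(7, 9) = 7
C (Maxine): max(11, 7) = 11
G (Minnie): min(18, 10) = 10
H (Minnie): min(15, 18) = 15
F (Maxine): max(10, 15) = 15
B (Minnie): min(11, 15) = 11
K (Minnie): min(7, 15) = 7
L (Minnie): min(5, 17) = 5
J (Maxine): max(7, 5) = 7
N (Minnie): min(0, 17) = 0
O (Minnie): min(9, 11) = 9
M (Maxine): max(0, 9) = 9
I (Minnie): min(7, 9) = 7
Root (Maxine): max(11, 7) = 11

11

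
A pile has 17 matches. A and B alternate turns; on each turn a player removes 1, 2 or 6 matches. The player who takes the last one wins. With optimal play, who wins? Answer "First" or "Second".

Second

W/L table (W = player to move can force a win):
i:   0  1  2  3  4  5  6  7  8  9 10 11 12 13 14 15 16 17
     L  W  W  L  W  W  W  L  W  W  L  W  W  W  L  W  W  L
Position 17 is L, so the second player wins.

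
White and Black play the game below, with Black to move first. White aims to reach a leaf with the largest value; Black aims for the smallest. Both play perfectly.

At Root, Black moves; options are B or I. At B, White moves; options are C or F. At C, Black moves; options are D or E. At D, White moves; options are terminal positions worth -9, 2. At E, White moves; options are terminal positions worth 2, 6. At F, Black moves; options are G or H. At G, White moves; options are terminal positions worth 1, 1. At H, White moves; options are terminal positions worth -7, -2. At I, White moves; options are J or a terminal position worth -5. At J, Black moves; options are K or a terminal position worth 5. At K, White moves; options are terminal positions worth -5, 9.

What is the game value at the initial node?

D (White): max(-9, 2) = 2
E (White): max(2, 6) = 6
C (Black): min(2, 6) = 2
G (White): max(1, 1) = 1
H (White): max(-7, -2) = -2
F (Black): min(1, -2) = -2
B (White): max(2, -2) = 2
K (White): max(-5, 9) = 9
J (Black): min(9, 5) = 5
I (White): max(5, -5) = 5
Root (Black): min(2, 5) = 2

2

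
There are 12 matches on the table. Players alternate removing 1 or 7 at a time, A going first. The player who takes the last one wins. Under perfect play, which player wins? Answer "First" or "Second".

Compute winning (W) and losing (L) positions by backward induction:
i:   0  1  2  3  4  5  6  7  8  9 10 11 12
     L  W  L  W  L  W  L  W  L  W  L  W  L
Position 12 is L, so the second player wins.

Second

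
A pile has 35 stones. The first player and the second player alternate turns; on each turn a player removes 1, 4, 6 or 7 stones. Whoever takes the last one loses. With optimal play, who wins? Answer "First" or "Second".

Positions where the player to move wins (W) vs loses (L):
i:   0  1  2  3  4  5  6  7  8  9 10 11 12 13 14 15 16 17 18 19 20 21 22 23 24 25 26 27 28 29 30 31 32 33 34 35
     W  L  W  L  W  W  L  W  W  W  W  L  W  W  L  W  L  W  W  L  W  W  W  W  L  W  W  L  W  L  W  W  L  W  W  W
Position 35 is W, so the first player wins.

First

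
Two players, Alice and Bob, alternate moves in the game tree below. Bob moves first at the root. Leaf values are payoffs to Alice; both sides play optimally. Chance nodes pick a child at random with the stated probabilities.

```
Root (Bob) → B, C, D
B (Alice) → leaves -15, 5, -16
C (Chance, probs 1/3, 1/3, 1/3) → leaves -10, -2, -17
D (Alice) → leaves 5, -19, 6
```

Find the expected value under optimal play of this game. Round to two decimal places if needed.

-9.67

B (Alice): max(-15, 5, -16) = 5
C (Chance): 1/3·-10 + 1/3·-2 + 1/3·-17 = -9.67
D (Alice): max(5, -19, 6) = 6
Root (Bob): min(5, -9.67, 6) = -9.67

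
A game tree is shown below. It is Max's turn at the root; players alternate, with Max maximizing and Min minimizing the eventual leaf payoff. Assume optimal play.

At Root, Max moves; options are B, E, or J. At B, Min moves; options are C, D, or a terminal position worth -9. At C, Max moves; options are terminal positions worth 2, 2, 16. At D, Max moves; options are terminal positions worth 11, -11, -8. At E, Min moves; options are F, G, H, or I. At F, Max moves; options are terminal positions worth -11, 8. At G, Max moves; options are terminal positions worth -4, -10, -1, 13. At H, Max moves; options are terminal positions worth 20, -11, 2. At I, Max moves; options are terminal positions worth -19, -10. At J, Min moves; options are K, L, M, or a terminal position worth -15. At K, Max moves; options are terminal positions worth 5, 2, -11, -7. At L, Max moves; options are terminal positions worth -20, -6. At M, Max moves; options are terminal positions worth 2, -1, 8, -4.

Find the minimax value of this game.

C (Max): max(2, 2, 16) = 16
D (Max): max(11, -11, -8) = 11
B (Min): min(16, 11, -9) = -9
F (Max): max(-11, 8) = 8
G (Max): max(-4, -10, -1, 13) = 13
H (Max): max(20, -11, 2) = 20
I (Max): max(-19, -10) = -10
E (Min): min(8, 13, 20, -10) = -10
K (Max): max(5, 2, -11, -7) = 5
L (Max): max(-20, -6) = -6
M (Max): max(2, -1, 8, -4) = 8
J (Min): min(5, -6, 8, -15) = -15
Root (Max): max(-9, -10, -15) = -9

-9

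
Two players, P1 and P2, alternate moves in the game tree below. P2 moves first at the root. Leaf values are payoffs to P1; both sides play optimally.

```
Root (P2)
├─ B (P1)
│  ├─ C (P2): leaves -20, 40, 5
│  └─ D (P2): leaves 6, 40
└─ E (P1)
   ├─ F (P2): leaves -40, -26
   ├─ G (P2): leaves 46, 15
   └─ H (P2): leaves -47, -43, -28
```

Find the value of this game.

6

C (P2): min(-20, 40, 5) = -20
D (P2): min(6, 40) = 6
B (P1): max(-20, 6) = 6
F (P2): min(-40, -26) = -40
G (P2): min(46, 15) = 15
H (P2): min(-47, -43, -28) = -47
E (P1): max(-40, 15, -47) = 15
Root (P2): min(6, 15) = 6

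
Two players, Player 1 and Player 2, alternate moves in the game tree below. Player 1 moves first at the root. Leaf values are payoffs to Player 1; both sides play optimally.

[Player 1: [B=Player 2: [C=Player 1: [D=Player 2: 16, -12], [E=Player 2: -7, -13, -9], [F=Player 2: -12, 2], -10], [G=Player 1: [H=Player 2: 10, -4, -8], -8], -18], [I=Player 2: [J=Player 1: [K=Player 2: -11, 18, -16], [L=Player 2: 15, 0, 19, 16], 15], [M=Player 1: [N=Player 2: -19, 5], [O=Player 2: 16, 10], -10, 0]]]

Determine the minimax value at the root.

10

D (Player 2): min(16, -12) = -12
E (Player 2): min(-7, -13, -9) = -13
F (Player 2): min(-12, 2) = -12
C (Player 1): max(-12, -13, -12, -10) = -10
H (Player 2): min(10, -4, -8) = -8
G (Player 1): max(-8, -8) = -8
B (Player 2): min(-10, -8, -18) = -18
K (Player 2): min(-11, 18, -16) = -16
L (Player 2): min(15, 0, 19, 16) = 0
J (Player 1): max(-16, 0, 15) = 15
N (Player 2): min(-19, 5) = -19
O (Player 2): min(16, 10) = 10
M (Player 1): max(-19, 10, -10, 0) = 10
I (Player 2): min(15, 10) = 10
Root (Player 1): max(-18, 10) = 10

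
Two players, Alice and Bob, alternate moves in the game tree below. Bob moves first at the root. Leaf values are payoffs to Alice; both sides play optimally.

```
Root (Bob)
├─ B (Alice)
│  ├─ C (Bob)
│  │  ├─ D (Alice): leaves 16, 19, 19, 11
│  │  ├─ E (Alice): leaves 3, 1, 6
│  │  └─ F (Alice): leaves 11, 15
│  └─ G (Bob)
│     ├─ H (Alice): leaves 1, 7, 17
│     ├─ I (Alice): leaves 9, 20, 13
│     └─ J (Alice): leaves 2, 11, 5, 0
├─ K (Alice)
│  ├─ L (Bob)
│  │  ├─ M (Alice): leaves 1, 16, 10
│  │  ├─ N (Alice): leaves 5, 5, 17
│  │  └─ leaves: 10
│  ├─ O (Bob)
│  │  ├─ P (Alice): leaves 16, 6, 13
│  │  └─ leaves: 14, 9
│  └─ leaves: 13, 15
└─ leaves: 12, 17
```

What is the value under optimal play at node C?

6

D: max(16, 19, 19, 11) = 19
E: max(3, 1, 6) = 6
F: max(11, 15) = 15
C: min(19, 6, 15) = 6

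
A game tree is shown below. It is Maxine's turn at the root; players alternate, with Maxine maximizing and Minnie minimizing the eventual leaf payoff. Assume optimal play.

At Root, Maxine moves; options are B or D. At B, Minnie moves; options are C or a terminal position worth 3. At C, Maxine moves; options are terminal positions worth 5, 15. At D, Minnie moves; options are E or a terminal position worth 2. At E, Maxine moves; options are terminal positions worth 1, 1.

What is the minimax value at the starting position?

C (Maxine): max(5, 15) = 15
B (Minnie): min(15, 3) = 3
E (Maxine): max(1, 1) = 1
D (Minnie): min(1, 2) = 1
Root (Maxine): max(3, 1) = 3

3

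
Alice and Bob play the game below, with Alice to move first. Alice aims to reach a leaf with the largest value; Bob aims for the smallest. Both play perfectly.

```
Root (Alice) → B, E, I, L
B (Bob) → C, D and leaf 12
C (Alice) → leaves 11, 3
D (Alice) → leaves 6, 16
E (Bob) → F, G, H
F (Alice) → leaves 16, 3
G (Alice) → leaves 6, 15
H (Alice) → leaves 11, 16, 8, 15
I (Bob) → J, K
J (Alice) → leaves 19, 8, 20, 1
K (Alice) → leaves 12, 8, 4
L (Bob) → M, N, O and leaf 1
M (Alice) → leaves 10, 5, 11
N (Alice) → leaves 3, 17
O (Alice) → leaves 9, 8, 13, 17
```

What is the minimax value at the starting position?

15

C (Alice): max(11, 3) = 11
D (Alice): max(6, 16) = 16
B (Bob): min(11, 16, 12) = 11
F (Alice): max(16, 3) = 16
G (Alice): max(6, 15) = 15
H (Alice): max(11, 16, 8, 15) = 16
E (Bob): min(16, 15, 16) = 15
J (Alice): max(19, 8, 20, 1) = 20
K (Alice): max(12, 8, 4) = 12
I (Bob): min(20, 12) = 12
M (Alice): max(10, 5, 11) = 11
N (Alice): max(3, 17) = 17
O (Alice): max(9, 8, 13, 17) = 17
L (Bob): min(11, 17, 17, 1) = 1
Root (Alice): max(11, 15, 12, 1) = 15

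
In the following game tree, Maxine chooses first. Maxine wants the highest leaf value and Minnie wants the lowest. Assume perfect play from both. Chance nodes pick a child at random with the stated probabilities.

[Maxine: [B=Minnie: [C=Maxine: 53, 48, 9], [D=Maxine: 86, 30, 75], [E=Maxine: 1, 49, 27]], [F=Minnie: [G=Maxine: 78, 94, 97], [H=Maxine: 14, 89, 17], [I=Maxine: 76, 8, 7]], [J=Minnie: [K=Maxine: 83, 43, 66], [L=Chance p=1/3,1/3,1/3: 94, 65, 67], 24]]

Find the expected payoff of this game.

76

C (Maxine): max(53, 48, 9) = 53
D (Maxine): max(86, 30, 75) = 86
E (Maxine): max(1, 49, 27) = 49
B (Minnie): min(53, 86, 49) = 49
G (Maxine): max(78, 94, 97) = 97
H (Maxine): max(14, 89, 17) = 89
I (Maxine): max(76, 8, 7) = 76
F (Minnie): min(97, 89, 76) = 76
K (Maxine): max(83, 43, 66) = 83
L (Chance): 1/3·94 + 1/3·65 + 1/3·67 = 75.33
J (Minnie): min(83, 75.33, 24) = 24
Root (Maxine): max(49, 76, 24) = 76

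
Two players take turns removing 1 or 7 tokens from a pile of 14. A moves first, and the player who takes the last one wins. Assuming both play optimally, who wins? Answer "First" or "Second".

Second

W/L table (W = player to move can force a win):
i:   0  1  2  3  4  5  6  7  8  9 10 11 12 13 14
     L  W  L  W  L  W  L  W  L  W  L  W  L  W  L
Position 14 is L, so the second player wins.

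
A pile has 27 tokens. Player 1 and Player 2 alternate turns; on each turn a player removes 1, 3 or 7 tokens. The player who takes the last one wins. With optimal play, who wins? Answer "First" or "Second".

Mark each pile size as W (mover wins) or L (mover loses):
i:   0  1  2  3  4  5  6  7  8  9 10 11 12 13 14 15 16 17 18 19 20 21 22 23 24 25 26 27
     L  W  L  W  L  W  L  W  L  W  L  W  L  W  L  W  L  W  L  W  L  W  L  W  L  W  L  W
Position 27 is W, so the first player wins.

First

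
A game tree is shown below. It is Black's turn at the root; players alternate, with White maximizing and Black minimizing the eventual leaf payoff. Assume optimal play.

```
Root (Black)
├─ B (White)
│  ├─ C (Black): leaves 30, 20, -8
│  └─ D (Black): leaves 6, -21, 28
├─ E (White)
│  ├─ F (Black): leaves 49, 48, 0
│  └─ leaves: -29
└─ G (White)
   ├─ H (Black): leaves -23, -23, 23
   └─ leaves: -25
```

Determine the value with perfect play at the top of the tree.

-23

C (Black): min(30, 20, -8) = -8
D (Black): min(6, -21, 28) = -21
B (White): max(-8, -21) = -8
F (Black): min(49, 48, 0) = 0
E (White): max(0, -29) = 0
H (Black): min(-23, -23, 23) = -23
G (White): max(-23, -25) = -23
Root (Black): min(-8, 0, -23) = -23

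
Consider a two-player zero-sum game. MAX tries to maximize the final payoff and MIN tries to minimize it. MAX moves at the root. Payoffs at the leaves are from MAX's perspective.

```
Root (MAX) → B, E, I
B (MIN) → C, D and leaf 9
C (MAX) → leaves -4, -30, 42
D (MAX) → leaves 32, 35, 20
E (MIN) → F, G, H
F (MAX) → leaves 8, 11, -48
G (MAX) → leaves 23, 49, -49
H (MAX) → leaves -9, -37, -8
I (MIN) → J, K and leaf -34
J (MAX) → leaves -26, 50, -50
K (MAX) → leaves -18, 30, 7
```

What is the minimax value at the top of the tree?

C (MAX): max(-4, -30, 42) = 42
D (MAX): max(32, 35, 20) = 35
B (MIN): min(42, 35, 9) = 9
F (MAX): max(8, 11, -48) = 11
G (MAX): max(23, 49, -49) = 49
H (MAX): max(-9, -37, -8) = -8
E (MIN): min(11, 49, -8) = -8
J (MAX): max(-26, 50, -50) = 50
K (MAX): max(-18, 30, 7) = 30
I (MIN): min(50, 30, -34) = -34
Root (MAX): max(9, -8, -34) = 9

9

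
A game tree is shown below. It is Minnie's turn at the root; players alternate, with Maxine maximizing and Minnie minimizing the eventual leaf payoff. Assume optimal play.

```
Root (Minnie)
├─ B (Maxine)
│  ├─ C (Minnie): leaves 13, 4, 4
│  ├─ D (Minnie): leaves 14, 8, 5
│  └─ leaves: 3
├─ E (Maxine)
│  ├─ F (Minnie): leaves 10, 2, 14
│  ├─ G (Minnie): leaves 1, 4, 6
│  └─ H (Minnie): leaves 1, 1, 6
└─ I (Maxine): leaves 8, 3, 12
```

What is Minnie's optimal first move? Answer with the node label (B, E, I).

C (Minnie): min(13, 4, 4) = 4
D (Minnie): min(14, 8, 5) = 5
B (Maxine): max(4, 5, 3) = 5
F (Minnie): min(10, 2, 14) = 2
G (Minnie): min(1, 4, 6) = 1
H (Minnie): min(1, 1, 6) = 1
E (Maxine): max(2, 1, 1) = 2
I (Maxine): max(8, 3, 12) = 12
Root (Minnie): min(5, 2, 12) = 2
Minnie picks the child with the lowest value: E (value 2).

E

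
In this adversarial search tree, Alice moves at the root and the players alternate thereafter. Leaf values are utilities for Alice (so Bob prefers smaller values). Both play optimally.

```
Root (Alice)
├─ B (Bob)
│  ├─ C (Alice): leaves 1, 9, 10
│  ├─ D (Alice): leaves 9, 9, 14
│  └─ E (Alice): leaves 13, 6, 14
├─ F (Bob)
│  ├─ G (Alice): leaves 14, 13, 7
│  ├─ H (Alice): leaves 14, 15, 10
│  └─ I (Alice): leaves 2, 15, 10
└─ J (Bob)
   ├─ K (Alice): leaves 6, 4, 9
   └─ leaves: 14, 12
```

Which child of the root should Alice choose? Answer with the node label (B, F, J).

F

C (Alice): max(1, 9, 10) = 10
D (Alice): max(9, 9, 14) = 14
E (Alice): max(13, 6, 14) = 14
B (Bob): min(10, 14, 14) = 10
G (Alice): max(14, 13, 7) = 14
H (Alice): max(14, 15, 10) = 15
I (Alice): max(2, 15, 10) = 15
F (Bob): min(14, 15, 15) = 14
K (Alice): max(6, 4, 9) = 9
J (Bob): min(9, 14, 12) = 9
Root (Alice): max(10, 14, 9) = 14
Alice picks the child with the highest value: F (value 14).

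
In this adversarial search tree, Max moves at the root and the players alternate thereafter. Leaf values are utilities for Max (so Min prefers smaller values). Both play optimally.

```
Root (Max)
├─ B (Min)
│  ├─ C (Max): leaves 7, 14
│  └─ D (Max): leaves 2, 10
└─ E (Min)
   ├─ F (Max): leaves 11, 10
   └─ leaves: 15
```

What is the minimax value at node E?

11

F: max(11, 10) = 11
E: min(11, 15) = 11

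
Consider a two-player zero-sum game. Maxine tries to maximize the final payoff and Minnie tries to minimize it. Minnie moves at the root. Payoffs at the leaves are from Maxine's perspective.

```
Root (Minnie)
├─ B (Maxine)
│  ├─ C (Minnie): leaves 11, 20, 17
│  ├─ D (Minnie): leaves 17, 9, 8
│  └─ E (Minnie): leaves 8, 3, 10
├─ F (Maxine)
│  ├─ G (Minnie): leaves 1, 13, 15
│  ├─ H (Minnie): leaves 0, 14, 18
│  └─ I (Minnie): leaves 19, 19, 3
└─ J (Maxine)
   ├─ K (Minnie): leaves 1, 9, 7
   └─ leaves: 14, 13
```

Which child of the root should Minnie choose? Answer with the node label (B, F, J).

C (Minnie): min(11, 20, 17) = 11
D (Minnie): min(17, 9, 8) = 8
E (Minnie): min(8, 3, 10) = 3
B (Maxine): max(11, 8, 3) = 11
G (Minnie): min(1, 13, 15) = 1
H (Minnie): min(0, 14, 18) = 0
I (Minnie): min(19, 19, 3) = 3
F (Maxine): max(1, 0, 3) = 3
K (Minnie): min(1, 9, 7) = 1
J (Maxine): max(1, 14, 13) = 14
Root (Minnie): min(11, 3, 14) = 3
Minnie picks the child with the lowest value: F (value 3).

F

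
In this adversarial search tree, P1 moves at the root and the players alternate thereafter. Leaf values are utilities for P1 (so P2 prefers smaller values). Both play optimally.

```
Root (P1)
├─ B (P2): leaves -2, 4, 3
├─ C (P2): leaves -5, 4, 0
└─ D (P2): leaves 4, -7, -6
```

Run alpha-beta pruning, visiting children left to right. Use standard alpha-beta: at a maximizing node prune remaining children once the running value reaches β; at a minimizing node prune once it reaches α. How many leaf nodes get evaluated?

B [α=-∞,β=+∞]: v=-2
C [α=-2,β=+∞]: v=-5 after child 1 ≤ α → α-cutoff, skip 2
D [α=-2,β=+∞]: v=-7 after child 2 ≤ α → α-cutoff, skip 1
Root [α=-∞,β=+∞]: v=-2
Leaves evaluated: 6 of 9.

6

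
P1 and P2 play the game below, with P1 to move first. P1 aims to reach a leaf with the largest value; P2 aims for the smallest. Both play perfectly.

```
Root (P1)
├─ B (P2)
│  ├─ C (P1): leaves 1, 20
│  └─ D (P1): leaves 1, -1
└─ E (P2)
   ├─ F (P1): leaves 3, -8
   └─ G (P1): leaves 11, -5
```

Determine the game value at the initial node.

C (P1): max(1, 20) = 20
D (P1): max(1, -1) = 1
B (P2): min(20, 1) = 1
F (P1): max(3, -8) = 3
G (P1): max(11, -5) = 11
E (P2): min(3, 11) = 3
Root (P1): max(1, 3) = 3

3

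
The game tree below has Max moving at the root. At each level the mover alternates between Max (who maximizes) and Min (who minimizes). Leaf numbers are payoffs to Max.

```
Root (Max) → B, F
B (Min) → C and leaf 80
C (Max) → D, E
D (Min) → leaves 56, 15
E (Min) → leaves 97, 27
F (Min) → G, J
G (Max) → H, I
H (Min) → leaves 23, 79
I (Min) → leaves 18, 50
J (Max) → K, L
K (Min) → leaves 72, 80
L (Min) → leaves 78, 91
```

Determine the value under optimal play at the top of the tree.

D (Min): min(56, 15) = 15
E (Min): min(97, 27) = 27
C (Max): max(15, 27) = 27
B (Min): min(27, 80) = 27
H (Min): min(23, 79) = 23
I (Min): min(18, 50) = 18
G (Max): max(23, 18) = 23
K (Min): min(72, 80) = 72
L (Min): min(78, 91) = 78
J (Max): max(72, 78) = 78
F (Min): min(23, 78) = 23
Root (Max): max(27, 23) = 27

27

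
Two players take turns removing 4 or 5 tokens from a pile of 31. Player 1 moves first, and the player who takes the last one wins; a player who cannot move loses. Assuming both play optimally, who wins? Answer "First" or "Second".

W/L table (W = player to move can force a win):
i:   0  1  2  3  4  5  6  7  8  9 10 11 12 13 14 15 16 17 18 19 20 21 22 23 24 25 26 27 28 29 30 31
     L  L  L  L  W  W  W  W  W  L  L  L  L  W  W  W  W  W  L  L  L  L  W  W  W  W  W  L  L  L  L  W
Position 31 is W, so the first player wins.

First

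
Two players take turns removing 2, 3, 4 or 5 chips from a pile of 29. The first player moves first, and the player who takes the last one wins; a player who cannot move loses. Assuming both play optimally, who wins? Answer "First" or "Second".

W/L table (W = player to move can force a win):
i:   0  1  2  3  4  5  6  7  8  9 10 11 12 13 14 15 16 17 18 19 20 21 22 23 24 25 26 27 28 29
     L  L  W  W  W  W  W  L  L  W  W  W  W  W  L  L  W  W  W  W  W  L  L  W  W  W  W  W  L  L
Position 29 is L, so the second player wins.

Second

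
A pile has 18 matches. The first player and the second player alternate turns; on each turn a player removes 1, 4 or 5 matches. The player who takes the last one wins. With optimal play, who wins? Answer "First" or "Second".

Positions where the player to move wins (W) vs loses (L):
i:   0  1  2  3  4  5  6  7  8  9 10 11 12 13 14 15 16 17 18
     L  W  L  W  W  W  W  W  L  W  L  W  W  W  W  W  L  W  L
Position 18 is L, so the second player wins.

Second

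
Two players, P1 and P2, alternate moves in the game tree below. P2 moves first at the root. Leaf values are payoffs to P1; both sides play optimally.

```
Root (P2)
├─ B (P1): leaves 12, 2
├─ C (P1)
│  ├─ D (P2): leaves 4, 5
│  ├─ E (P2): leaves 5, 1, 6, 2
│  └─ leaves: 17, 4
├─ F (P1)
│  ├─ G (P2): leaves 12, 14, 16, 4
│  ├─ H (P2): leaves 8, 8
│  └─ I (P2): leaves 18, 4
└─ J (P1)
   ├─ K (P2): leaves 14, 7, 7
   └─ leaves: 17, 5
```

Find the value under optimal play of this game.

8

B (P1): max(12, 2) = 12
D (P2): min(4, 5) = 4
E (P2): min(5, 1, 6, 2) = 1
C (P1): max(4, 1, 17, 4) = 17
G (P2): min(12, 14, 16, 4) = 4
H (P2): min(8, 8) = 8
I (P2): min(18, 4) = 4
F (P1): max(4, 8, 4) = 8
K (P2): min(14, 7, 7) = 7
J (P1): max(7, 17, 5) = 17
Root (P2): min(12, 17, 8, 17) = 8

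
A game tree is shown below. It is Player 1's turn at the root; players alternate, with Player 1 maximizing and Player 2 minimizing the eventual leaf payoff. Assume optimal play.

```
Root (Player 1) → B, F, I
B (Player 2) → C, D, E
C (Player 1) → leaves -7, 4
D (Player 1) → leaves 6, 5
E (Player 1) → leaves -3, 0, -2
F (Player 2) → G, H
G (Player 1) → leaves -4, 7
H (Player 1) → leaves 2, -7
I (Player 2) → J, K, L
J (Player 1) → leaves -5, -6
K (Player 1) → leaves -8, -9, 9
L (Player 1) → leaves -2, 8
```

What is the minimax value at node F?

2

G: max(-4, 7) = 7
H: max(2, -7) = 2
F: min(7, 2) = 2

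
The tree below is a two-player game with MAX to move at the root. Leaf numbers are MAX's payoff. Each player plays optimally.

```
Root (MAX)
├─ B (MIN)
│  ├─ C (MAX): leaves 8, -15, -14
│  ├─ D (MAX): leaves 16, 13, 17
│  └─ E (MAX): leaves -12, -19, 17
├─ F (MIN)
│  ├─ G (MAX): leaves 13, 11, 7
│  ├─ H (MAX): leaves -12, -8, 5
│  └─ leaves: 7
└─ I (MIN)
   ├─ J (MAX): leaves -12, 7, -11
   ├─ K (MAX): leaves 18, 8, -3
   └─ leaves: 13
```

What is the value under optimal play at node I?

J: max(-12, 7, -11) = 7
K: max(18, 8, -3) = 18
I: min(7, 18, 13) = 7

7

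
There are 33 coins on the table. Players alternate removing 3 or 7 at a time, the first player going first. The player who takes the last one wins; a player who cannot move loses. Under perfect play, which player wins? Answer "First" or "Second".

W/L table (W = player to move can force a win):
i:   0  1  2  3  4  5  6  7  8  9 10 11 12 13 14 15 16 17 18 19 20 21 22 23 24 25 26 27 28 29 30 31 32 33
     L  L  L  W  W  W  L  W  W  W  L  L  L  W  W  W  L  W  W  W  L  L  L  W  W  W  L  W  W  W  L  L  L  W
Position 33 is W, so the first player wins.

First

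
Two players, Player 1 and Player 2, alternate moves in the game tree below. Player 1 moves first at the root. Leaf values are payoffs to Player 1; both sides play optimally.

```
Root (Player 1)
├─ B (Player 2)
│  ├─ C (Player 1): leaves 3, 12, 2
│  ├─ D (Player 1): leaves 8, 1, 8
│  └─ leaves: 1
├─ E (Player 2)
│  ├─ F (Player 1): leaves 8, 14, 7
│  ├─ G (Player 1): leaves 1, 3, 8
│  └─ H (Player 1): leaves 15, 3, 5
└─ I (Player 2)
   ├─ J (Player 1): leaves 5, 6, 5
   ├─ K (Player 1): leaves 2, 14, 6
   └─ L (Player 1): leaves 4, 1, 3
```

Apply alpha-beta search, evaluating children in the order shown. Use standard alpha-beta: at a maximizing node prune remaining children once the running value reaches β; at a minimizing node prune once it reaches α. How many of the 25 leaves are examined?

C [α=-∞,β=+∞]: v=12
D [α=-∞,β=12]: v=8
B [α=-∞,β=+∞]: v=1
F [α=1,β=+∞]: v=14
G [α=1,β=14]: v=8
H [α=1,β=8]: v=15 after child 1 ≥ β → β-cutoff, skip 2
E [α=1,β=+∞]: v=8
J [α=8,β=+∞]: v=6
I [α=8,β=+∞]: v=6 after child 1 ≤ α → α-cutoff, skip 2
Root [α=-∞,β=+∞]: v=8
Leaves evaluated: 17 of 25.

17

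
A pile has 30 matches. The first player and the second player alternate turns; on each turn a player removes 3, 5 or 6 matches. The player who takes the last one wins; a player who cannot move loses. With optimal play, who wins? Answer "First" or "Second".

First

Mark each pile size as W (mover wins) or L (mover loses):
i:   0  1  2  3  4  5  6  7  8  9 10 11 12 13 14 15 16 17 18 19 20 21 22 23 24 25 26 27 28 29 30
     L  L  L  W  W  W  W  W  W  L  L  L  W  W  W  W  W  W  L  L  L  W  W  W  W  W  W  L  L  L  W
Position 30 is W, so the first player wins.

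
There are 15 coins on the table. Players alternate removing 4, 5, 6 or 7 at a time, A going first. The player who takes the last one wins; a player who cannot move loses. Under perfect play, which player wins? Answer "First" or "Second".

Positions where the player to move wins (W) vs loses (L):
i:   0  1  2  3  4  5  6  7  8  9 10 11 12 13 14 15
     L  L  L  L  W  W  W  W  W  W  W  L  L  L  L  W
Position 15 is W, so the first player wins.

First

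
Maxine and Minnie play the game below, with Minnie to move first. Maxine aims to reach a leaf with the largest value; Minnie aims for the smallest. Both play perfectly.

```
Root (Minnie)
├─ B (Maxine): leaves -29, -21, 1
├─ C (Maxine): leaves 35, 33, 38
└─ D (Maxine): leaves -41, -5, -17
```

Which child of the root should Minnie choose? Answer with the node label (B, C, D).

B (Maxine): max(-29, -21, 1) = 1
C (Maxine): max(35, 33, 38) = 38
D (Maxine): max(-41, -5, -17) = -5
Root (Minnie): min(1, 38, -5) = -5
Minnie picks the child with the lowest value: D (value -5).

D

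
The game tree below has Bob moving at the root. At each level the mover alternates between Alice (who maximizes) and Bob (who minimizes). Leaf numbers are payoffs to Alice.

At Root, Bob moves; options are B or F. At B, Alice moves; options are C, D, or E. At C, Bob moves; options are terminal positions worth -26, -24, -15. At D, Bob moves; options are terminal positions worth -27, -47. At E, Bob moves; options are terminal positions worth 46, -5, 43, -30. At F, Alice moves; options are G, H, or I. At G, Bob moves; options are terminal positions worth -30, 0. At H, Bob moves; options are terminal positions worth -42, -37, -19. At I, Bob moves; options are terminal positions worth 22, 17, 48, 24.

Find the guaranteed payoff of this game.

-26

C (Bob): min(-26, -24, -15) = -26
D (Bob): min(-27, -47) = -47
E (Bob): min(46, -5, 43, -30) = -30
B (Alice): max(-26, -47, -30) = -26
G (Bob): min(-30, 0) = -30
H (Bob): min(-42, -37, -19) = -42
I (Bob): min(22, 17, 48, 24) = 17
F (Alice): max(-30, -42, 17) = 17
Root (Bob): min(-26, 17) = -26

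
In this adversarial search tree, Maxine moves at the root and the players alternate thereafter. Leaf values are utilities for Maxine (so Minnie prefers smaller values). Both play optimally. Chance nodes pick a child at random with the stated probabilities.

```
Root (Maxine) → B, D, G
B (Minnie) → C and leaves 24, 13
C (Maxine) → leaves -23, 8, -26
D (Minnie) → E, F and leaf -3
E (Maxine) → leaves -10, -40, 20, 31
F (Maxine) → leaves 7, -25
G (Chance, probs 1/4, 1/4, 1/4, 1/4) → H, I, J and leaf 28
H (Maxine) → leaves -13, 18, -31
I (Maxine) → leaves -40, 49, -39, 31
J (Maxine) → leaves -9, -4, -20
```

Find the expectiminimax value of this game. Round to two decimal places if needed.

22.75

C (Maxine): max(-23, 8, -26) = 8
B (Minnie): min(8, 24, 13) = 8
E (Maxine): max(-10, -40, 20, 31) = 31
F (Maxine): max(7, -25) = 7
D (Minnie): min(31, 7, -3) = -3
H (Maxine): max(-13, 18, -31) = 18
I (Maxine): max(-40, 49, -39, 31) = 49
J (Maxine): max(-9, -4, -20) = -4
G (Chance): 1/4·18 + 1/4·49 + 1/4·-4 + 1/4·28 = 22.75
Root (Maxine): max(8, -3, 22.75) = 22.75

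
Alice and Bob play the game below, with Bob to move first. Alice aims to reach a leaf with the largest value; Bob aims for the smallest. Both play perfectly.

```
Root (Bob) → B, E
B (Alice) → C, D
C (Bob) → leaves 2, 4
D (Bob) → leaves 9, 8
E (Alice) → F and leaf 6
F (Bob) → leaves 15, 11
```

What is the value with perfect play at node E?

F: min(15, 11) = 11
E: max(11, 6) = 11

11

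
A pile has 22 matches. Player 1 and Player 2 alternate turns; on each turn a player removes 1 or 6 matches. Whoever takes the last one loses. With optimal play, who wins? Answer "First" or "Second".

Compute winning (W) and losing (L) positions by backward induction:
i:   0  1  2  3  4  5  6  7  8  9 10 11 12 13 14 15 16 17 18 19 20 21 22
     W  L  W  L  W  L  W  W  L  W  L  W  L  W  W  L  W  L  W  L  W  W  L
Position 22 is L, so the second player wins.

Second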